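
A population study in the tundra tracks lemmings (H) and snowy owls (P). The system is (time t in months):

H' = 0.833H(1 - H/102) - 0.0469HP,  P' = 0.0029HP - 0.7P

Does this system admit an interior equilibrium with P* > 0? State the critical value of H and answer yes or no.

Threshold H = 241; K < 241, so no, the predator goes extinct.

The predator equation gives dP/dt > 0 only when H > 0.7/0.0029 = 241.
Without the predator, H → K = 102. Since 102 < 241, the predator cannot invade.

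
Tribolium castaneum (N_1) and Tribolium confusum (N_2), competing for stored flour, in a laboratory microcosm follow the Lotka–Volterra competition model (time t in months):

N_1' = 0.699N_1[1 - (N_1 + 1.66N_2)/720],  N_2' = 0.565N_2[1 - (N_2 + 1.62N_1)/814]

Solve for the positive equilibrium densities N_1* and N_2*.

Setting both brackets to zero gives the nullclines N_1 + 1.66N_2 = 720 and 1.62N_1 + N_2 = 814.
Substituting N_2 = 814 - 1.62N_1 into the first: N_1(1 - 1.66·1.62) = 720 - 1.66·814.
So N_1* = -631/-1.69 = 374, and then N_2* = 814 - 1.62·374 = 209.

N_1* ≈ 374, N_2* ≈ 209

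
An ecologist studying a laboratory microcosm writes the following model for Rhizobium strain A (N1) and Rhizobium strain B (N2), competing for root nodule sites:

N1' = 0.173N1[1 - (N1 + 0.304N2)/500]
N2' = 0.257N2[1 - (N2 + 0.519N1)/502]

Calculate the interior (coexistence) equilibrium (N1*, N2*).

N1* ≈ 412, N2* ≈ 288

Setting both brackets to zero gives the nullclines N1 + 0.304N2 = 500 and 0.519N1 + N2 = 502.
Substituting N2 = 502 - 0.519N1 into the first: N1(1 - 0.304·0.519) = 500 - 0.304·502.
So N1* = 347/0.842 = 412, and then N2* = 502 - 0.519·412 = 288.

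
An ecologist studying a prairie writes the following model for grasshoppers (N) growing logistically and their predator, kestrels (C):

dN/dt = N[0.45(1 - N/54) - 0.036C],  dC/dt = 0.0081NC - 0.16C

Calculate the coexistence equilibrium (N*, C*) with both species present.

N* ≈ 19.8, C* ≈ 7.93

From dC/dt = 0 with C > 0: 0.0081N* = 0.16, so N* = 19.8.
Substitute into dN/dt = 0: 0.45(1 - 19.8/54) = 0.036C*.
The bracket is 0.634, giving C* = 0.285/0.036 = 7.93.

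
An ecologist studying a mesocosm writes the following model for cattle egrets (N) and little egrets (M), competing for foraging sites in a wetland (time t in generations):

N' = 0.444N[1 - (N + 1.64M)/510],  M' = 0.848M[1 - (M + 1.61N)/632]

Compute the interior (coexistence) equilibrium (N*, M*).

N* ≈ 321, M* ≈ 115

Setting both brackets to zero gives the nullclines N + 1.64M = 510 and 1.61N + M = 632.
Substituting M = 632 - 1.61N into the first: N(1 - 1.64·1.61) = 510 - 1.64·632.
So N* = -526/-1.64 = 321, and then M* = 632 - 1.61·321 = 115.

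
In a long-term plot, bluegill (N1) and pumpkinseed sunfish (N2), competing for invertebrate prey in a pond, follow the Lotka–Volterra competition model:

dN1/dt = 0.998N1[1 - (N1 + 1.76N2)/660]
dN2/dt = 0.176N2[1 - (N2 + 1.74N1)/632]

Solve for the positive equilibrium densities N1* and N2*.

Setting both brackets to zero gives the nullclines N1 + 1.76N2 = 660 and 1.74N1 + N2 = 632.
Substituting N2 = 632 - 1.74N1 into the first: N1(1 - 1.76·1.74) = 660 - 1.76·632.
So N1* = -452/-2.06 = 219, and then N2* = 632 - 1.74·219 = 250.

N1* ≈ 219, N2* ≈ 250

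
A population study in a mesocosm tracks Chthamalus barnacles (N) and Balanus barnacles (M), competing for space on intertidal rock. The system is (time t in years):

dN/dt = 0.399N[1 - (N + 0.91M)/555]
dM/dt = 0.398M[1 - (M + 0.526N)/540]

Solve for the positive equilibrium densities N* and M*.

Setting both brackets to zero gives the nullclines N + 0.91M = 555 and 0.526N + M = 540.
Substituting M = 540 - 0.526N into the first: N(1 - 0.91·0.526) = 555 - 0.91·540.
So N* = 63.6/0.521 = 122, and then M* = 540 - 0.526·122 = 476.

N* ≈ 122, M* ≈ 476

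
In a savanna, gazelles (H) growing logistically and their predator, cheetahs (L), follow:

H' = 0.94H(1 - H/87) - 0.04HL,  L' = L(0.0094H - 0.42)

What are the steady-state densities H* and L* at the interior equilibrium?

H* ≈ 44.7, L* ≈ 11.4

From dL/dt = 0 with L > 0: 0.0094H* = 0.42, so H* = 44.7.
Substitute into dH/dt = 0: 0.94(1 - 44.7/87) = 0.04L*.
The bracket is 0.486, giving L* = 0.457/0.04 = 11.4.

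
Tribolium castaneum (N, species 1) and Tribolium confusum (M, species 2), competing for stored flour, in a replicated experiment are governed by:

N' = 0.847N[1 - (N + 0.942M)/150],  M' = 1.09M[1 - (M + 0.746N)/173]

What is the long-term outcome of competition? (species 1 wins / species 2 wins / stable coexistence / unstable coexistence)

Compare the nullcline intercepts: K1/α12 = 150/0.942 = 159 < K2 = 173; K2/α21 = 173/0.746 = 232 > K1 = 150.
Since the inequalities point opposite ways, species 2 can invade but species 1 cannot.

species 2 excludes species 1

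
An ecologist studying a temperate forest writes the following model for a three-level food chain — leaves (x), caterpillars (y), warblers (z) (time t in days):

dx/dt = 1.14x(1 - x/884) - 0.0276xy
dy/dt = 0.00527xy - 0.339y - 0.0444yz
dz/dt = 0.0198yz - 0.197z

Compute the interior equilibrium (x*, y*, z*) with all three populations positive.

From dz/dt = 0: 0.0198y* = 0.197, so y* = 9.95.
From dx/dt = 0: 1.14(1 - x*/884) = 0.0276·9.95, giving x* = 884·(1 - 0.241) = 671.
From dy/dt = 0: 0.00527·671 - 0.339 = 0.0444z*, so z* = 3.2/0.0444 = 72.

x* ≈ 671, y* ≈ 9.95, z* ≈ 72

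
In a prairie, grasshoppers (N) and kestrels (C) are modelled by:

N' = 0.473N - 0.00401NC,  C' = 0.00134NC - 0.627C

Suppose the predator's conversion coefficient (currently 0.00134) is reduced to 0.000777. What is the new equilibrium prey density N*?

N* ≈ 807

At the interior fixed point, setting dC/dt = 0 with C > 0 fixes N* = (predator death rate)/(NC coefficient) — independent of the other coefficients.
With the change, N* = 0.627/0.000777 = 807; it rises from 468.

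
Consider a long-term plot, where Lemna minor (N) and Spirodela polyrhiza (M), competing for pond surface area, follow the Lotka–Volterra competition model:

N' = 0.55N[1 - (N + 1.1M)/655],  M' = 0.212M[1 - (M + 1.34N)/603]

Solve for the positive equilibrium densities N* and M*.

Setting both brackets to zero gives the nullclines N + 1.1M = 655 and 1.34N + M = 603.
Substituting M = 603 - 1.34N into the first: N(1 - 1.1·1.34) = 655 - 1.1·603.
So N* = -8.3/-0.474 = 17.5, and then M* = 603 - 1.34·17.5 = 580.

N* ≈ 17.5, M* ≈ 580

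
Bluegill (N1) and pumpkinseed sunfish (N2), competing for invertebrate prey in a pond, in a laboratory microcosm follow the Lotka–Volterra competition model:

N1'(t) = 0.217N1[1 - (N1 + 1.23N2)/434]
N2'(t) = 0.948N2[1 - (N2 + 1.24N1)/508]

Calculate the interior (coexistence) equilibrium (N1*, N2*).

N1* ≈ 363, N2* ≈ 57.4

Setting both brackets to zero gives the nullclines N1 + 1.23N2 = 434 and 1.24N1 + N2 = 508.
Substituting N2 = 508 - 1.24N1 into the first: N1(1 - 1.23·1.24) = 434 - 1.23·508.
So N1* = -191/-0.525 = 363, and then N2* = 508 - 1.24·363 = 57.4.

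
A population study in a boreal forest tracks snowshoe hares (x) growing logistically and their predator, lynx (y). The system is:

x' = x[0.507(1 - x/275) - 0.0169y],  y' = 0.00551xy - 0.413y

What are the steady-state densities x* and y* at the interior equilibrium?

x* ≈ 75, y* ≈ 21.8

From dy/dt = 0 with y > 0: 0.00551x* = 0.413, so x* = 75.
Substitute into dx/dt = 0: 0.507(1 - 75/275) = 0.0169y*.
The bracket is 0.727, giving y* = 0.369/0.0169 = 21.8.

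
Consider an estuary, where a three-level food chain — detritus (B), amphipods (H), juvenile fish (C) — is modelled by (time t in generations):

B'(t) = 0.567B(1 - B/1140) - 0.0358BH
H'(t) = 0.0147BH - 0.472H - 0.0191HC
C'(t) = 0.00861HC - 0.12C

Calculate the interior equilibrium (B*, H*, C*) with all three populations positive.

B* ≈ 137, H* ≈ 13.9, C* ≈ 80.6

From dC/dt = 0: 0.00861H* = 0.12, so H* = 13.9.
From dB/dt = 0: 0.567(1 - B*/1140) = 0.0358·13.9, giving B* = 1140·(1 - 0.88) = 137.
From dH/dt = 0: 0.0147·137 - 0.472 = 0.0191C*, so C* = 1.54/0.0191 = 80.6.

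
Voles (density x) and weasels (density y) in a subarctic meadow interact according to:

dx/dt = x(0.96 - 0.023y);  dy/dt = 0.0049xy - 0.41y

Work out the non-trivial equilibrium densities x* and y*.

Set dy/dt = 0 with y > 0: 0.0049x - 0.41 = 0, so x* = 0.41/0.0049 = 83.7.
Set dx/dt = 0 with x > 0: 0.96 - 0.023y = 0, so y* = 0.96/0.023 = 41.7.

x* ≈ 83.7, y* ≈ 41.7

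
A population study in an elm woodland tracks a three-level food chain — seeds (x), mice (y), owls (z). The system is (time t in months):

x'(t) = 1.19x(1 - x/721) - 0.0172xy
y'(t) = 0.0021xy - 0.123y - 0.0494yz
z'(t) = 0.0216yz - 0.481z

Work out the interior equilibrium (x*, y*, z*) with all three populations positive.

From dz/dt = 0: 0.0216y* = 0.481, so y* = 22.3.
From dx/dt = 0: 1.19(1 - x*/721) = 0.0172·22.3, giving x* = 721·(1 - 0.322) = 489.
From dy/dt = 0: 0.0021·489 - 0.123 = 0.0494z*, so z* = 0.904/0.0494 = 18.3.

x* ≈ 489, y* ≈ 22.3, z* ≈ 18.3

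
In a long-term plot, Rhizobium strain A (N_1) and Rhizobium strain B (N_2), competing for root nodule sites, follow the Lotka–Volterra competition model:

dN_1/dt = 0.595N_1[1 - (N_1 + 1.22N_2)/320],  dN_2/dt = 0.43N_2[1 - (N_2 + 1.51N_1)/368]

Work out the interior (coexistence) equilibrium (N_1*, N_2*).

Setting both brackets to zero gives the nullclines N_1 + 1.22N_2 = 320 and 1.51N_1 + N_2 = 368.
Substituting N_2 = 368 - 1.51N_1 into the first: N_1(1 - 1.22·1.51) = 320 - 1.22·368.
So N_1* = -129/-0.842 = 153, and then N_2* = 368 - 1.51·153 = 137.

N_1* ≈ 153, N_2* ≈ 137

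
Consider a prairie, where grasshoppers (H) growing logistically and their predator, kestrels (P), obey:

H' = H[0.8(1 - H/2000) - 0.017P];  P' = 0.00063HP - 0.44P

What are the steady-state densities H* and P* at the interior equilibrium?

From dP/dt = 0 with P > 0: 0.00063H* = 0.44, so H* = 698.
Substitute into dH/dt = 0: 0.8(1 - 698/2000) = 0.017P*.
The bracket is 0.651, giving P* = 0.521/0.017 = 30.6.

H* ≈ 698, P* ≈ 30.6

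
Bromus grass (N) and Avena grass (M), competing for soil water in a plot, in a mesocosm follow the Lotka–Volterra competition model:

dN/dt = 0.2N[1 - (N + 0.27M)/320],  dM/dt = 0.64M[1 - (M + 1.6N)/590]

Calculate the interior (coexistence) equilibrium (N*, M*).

Setting both brackets to zero gives the nullclines N + 0.27M = 320 and 1.6N + M = 590.
Substituting M = 590 - 1.6N into the first: N(1 - 0.27·1.6) = 320 - 0.27·590.
So N* = 161/0.568 = 283, and then M* = 590 - 1.6·283 = 137.

N* ≈ 283, M* ≈ 137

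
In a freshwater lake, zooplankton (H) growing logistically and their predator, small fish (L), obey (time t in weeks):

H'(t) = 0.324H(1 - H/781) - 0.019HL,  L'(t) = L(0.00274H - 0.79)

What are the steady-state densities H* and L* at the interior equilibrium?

From dL/dt = 0 with L > 0: 0.00274H* = 0.79, so H* = 288.
Substitute into dH/dt = 0: 0.324(1 - 288/781) = 0.019L*.
The bracket is 0.631, giving L* = 0.204/0.019 = 10.8.

H* ≈ 288, L* ≈ 10.8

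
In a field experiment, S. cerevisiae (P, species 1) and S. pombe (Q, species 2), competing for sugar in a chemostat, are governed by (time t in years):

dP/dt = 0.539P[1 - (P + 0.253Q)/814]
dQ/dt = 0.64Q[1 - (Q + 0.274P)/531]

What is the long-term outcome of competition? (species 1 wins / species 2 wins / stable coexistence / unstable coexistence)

Compare the nullcline intercepts: K1/α12 = 814/0.253 = 3220 > K2 = 531; K2/α21 = 531/0.274 = 1940 > K1 = 814.
Since both inequalities hold, each species can invade when rare, so the interior equilibrium is stable.

stable coexistence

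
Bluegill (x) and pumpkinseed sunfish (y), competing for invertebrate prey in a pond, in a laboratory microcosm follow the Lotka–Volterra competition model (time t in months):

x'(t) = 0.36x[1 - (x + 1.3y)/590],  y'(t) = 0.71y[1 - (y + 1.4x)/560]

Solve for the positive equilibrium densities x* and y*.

Setting both brackets to zero gives the nullclines x + 1.3y = 590 and 1.4x + y = 560.
Substituting y = 560 - 1.4x into the first: x(1 - 1.3·1.4) = 590 - 1.3·560.
So x* = -138/-0.82 = 168, and then y* = 560 - 1.4·168 = 324.

x* ≈ 168, y* ≈ 324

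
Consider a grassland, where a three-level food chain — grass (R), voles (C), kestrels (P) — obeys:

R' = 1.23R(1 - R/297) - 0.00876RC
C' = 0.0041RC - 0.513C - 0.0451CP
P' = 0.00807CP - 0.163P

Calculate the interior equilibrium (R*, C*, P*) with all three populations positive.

R* ≈ 254, C* ≈ 20.2, P* ≈ 11.7

From dP/dt = 0: 0.00807C* = 0.163, so C* = 20.2.
From dR/dt = 0: 1.23(1 - R*/297) = 0.00876·20.2, giving R* = 297·(1 - 0.144) = 254.
From dC/dt = 0: 0.0041·254 - 0.513 = 0.0451P*, so P* = 0.53/0.0451 = 11.7.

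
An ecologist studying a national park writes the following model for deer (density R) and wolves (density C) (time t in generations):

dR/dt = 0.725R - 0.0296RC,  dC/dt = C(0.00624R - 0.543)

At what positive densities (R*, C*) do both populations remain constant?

R* ≈ 87, C* ≈ 24.5

Set dC/dt = 0 with C > 0: 0.00624R - 0.543 = 0, so R* = 0.543/0.00624 = 87.
Set dR/dt = 0 with R > 0: 0.725 - 0.0296C = 0, so C* = 0.725/0.0296 = 24.5.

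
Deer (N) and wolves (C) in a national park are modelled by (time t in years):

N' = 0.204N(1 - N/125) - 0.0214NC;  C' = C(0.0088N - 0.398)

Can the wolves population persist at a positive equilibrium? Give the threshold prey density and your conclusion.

The predator equation gives dC/dt > 0 only when N > 0.398/0.0088 = 45.2.
Without the predator, N → K = 125. Since 125 > 45.2, the predator can invade and persist.

Threshold N = 45.2; K > 45.2, so yes, the predator persists.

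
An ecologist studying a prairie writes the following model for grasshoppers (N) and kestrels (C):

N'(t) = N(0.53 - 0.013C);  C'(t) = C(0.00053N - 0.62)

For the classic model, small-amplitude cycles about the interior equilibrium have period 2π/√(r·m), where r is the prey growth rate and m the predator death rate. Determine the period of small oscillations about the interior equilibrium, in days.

Here r = 0.53 and m = 0.62, so r·m = 0.329.
ω = √0.329 = 0.573 per day, hence T = 2π/ω ≈ 11 days.

T ≈ 11 days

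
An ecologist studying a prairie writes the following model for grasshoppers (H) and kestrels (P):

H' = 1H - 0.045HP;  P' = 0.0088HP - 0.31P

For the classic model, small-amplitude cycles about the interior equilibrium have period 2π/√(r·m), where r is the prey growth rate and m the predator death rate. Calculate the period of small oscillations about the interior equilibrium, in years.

Here r = 1 and m = 0.31, so r·m = 0.31.
ω = √0.31 = 0.557 per year, hence T = 2π/ω ≈ 11.3 years.

T ≈ 11.3 years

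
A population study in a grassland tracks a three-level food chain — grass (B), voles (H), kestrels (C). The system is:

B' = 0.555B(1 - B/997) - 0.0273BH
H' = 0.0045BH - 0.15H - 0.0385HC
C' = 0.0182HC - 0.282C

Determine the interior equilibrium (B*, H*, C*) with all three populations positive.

B* ≈ 237, H* ≈ 15.5, C* ≈ 23.8

From dC/dt = 0: 0.0182H* = 0.282, so H* = 15.5.
From dB/dt = 0: 0.555(1 - B*/997) = 0.0273·15.5, giving B* = 997·(1 - 0.762) = 237.
From dH/dt = 0: 0.0045·237 - 0.15 = 0.0385C*, so C* = 0.917/0.0385 = 23.8.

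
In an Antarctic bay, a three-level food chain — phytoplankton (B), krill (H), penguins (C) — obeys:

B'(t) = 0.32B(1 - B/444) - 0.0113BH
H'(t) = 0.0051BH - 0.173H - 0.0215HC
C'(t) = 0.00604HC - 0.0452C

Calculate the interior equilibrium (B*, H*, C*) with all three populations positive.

From dC/dt = 0: 0.00604H* = 0.0452, so H* = 7.48.
From dB/dt = 0: 0.32(1 - B*/444) = 0.0113·7.48, giving B* = 444·(1 - 0.264) = 327.
From dH/dt = 0: 0.0051·327 - 0.173 = 0.0215C*, so C* = 1.49/0.0215 = 69.4.

B* ≈ 327, H* ≈ 7.48, C* ≈ 69.4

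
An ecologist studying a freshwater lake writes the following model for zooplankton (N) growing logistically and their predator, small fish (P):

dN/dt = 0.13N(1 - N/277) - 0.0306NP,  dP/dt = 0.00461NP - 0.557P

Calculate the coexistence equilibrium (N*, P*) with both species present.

N* ≈ 121, P* ≈ 2.4

From dP/dt = 0 with P > 0: 0.00461N* = 0.557, so N* = 121.
Substitute into dN/dt = 0: 0.13(1 - 121/277) = 0.0306P*.
The bracket is 0.564, giving P* = 0.0733/0.0306 = 2.4.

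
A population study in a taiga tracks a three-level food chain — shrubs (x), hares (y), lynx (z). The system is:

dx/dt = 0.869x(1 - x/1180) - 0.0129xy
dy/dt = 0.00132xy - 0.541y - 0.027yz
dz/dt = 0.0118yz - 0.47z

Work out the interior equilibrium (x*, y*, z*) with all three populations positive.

x* ≈ 482, y* ≈ 39.8, z* ≈ 3.54

From dz/dt = 0: 0.0118y* = 0.47, so y* = 39.8.
From dx/dt = 0: 0.869(1 - x*/1180) = 0.0129·39.8, giving x* = 1180·(1 - 0.591) = 482.
From dy/dt = 0: 0.00132·482 - 0.541 = 0.027z*, so z* = 0.0956/0.027 = 3.54.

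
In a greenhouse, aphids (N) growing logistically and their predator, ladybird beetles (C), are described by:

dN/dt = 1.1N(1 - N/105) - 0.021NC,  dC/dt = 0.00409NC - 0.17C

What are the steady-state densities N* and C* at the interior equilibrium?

From dC/dt = 0 with C > 0: 0.00409N* = 0.17, so N* = 41.6.
Substitute into dN/dt = 0: 1.1(1 - 41.6/105) = 0.021C*.
The bracket is 0.604, giving C* = 0.665/0.021 = 31.6.

N* ≈ 41.6, C* ≈ 31.6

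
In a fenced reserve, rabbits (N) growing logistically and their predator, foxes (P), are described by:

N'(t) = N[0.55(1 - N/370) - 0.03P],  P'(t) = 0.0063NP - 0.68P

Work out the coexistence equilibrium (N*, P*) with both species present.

From dP/dt = 0 with P > 0: 0.0063N* = 0.68, so N* = 108.
Substitute into dN/dt = 0: 0.55(1 - 108/370) = 0.03P*.
The bracket is 0.708, giving P* = 0.39/0.03 = 13.

N* ≈ 108, P* ≈ 13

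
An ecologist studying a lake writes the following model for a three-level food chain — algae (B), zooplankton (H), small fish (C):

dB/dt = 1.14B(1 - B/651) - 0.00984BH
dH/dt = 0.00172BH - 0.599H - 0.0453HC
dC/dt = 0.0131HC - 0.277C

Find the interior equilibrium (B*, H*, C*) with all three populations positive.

From dC/dt = 0: 0.0131H* = 0.277, so H* = 21.1.
From dB/dt = 0: 1.14(1 - B*/651) = 0.00984·21.1, giving B* = 651·(1 - 0.183) = 532.
From dH/dt = 0: 0.00172·532 - 0.599 = 0.0453C*, so C* = 0.316/0.0453 = 6.98.

B* ≈ 532, H* ≈ 21.1, C* ≈ 6.98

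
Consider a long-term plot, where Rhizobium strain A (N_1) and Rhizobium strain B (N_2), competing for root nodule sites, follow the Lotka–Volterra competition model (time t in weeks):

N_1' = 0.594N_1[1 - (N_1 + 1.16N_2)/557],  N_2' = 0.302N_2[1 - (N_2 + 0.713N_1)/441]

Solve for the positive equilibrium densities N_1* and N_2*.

N_1* ≈ 263, N_2* ≈ 254

Setting both brackets to zero gives the nullclines N_1 + 1.16N_2 = 557 and 0.713N_1 + N_2 = 441.
Substituting N_2 = 441 - 0.713N_1 into the first: N_1(1 - 1.16·0.713) = 557 - 1.16·441.
So N_1* = 45.4/0.173 = 263, and then N_2* = 441 - 0.713·263 = 254.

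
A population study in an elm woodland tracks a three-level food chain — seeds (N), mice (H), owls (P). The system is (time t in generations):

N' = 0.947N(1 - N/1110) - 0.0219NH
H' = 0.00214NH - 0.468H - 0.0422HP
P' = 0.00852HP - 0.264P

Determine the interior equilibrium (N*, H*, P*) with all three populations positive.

N* ≈ 315, H* ≈ 31, P* ≈ 4.86

From dP/dt = 0: 0.00852H* = 0.264, so H* = 31.
From dN/dt = 0: 0.947(1 - N*/1110) = 0.0219·31, giving N* = 1110·(1 - 0.717) = 315.
From dH/dt = 0: 0.00214·315 - 0.468 = 0.0422P*, so P* = 0.205/0.0422 = 4.86.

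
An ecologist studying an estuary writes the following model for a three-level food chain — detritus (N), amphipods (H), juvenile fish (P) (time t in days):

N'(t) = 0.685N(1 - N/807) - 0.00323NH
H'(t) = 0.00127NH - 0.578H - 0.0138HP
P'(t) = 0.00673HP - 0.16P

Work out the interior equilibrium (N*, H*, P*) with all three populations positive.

From dP/dt = 0: 0.00673H* = 0.16, so H* = 23.8.
From dN/dt = 0: 0.685(1 - N*/807) = 0.00323·23.8, giving N* = 807·(1 - 0.112) = 717.
From dH/dt = 0: 0.00127·717 - 0.578 = 0.0138P*, so P* = 0.332/0.0138 = 24.1.

N* ≈ 717, H* ≈ 23.8, P* ≈ 24.1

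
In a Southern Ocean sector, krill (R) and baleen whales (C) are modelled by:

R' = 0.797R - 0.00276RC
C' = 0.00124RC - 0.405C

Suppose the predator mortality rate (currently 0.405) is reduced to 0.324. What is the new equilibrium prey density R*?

R* ≈ 261

At the interior fixed point, setting dC/dt = 0 with C > 0 fixes R* = (predator death rate)/(RC coefficient) — independent of the other coefficients.
With the change, R* = 0.324/0.00124 = 261; it falls from 327.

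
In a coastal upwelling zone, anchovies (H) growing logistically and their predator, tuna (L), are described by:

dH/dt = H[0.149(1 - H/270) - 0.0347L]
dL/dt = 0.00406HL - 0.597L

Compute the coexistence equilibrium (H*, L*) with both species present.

From dL/dt = 0 with L > 0: 0.00406H* = 0.597, so H* = 147.
Substitute into dH/dt = 0: 0.149(1 - 147/270) = 0.0347L*.
The bracket is 0.455, giving L* = 0.0679/0.0347 = 1.96.

H* ≈ 147, L* ≈ 1.96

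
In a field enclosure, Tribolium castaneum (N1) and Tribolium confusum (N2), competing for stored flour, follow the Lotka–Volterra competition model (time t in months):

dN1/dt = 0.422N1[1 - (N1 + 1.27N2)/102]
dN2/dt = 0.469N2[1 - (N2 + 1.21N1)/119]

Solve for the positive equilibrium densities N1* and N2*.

N1* ≈ 91.5, N2* ≈ 8.24

Setting both brackets to zero gives the nullclines N1 + 1.27N2 = 102 and 1.21N1 + N2 = 119.
Substituting N2 = 119 - 1.21N1 into the first: N1(1 - 1.27·1.21) = 102 - 1.27·119.
So N1* = -49.1/-0.537 = 91.5, and then N2* = 119 - 1.21·91.5 = 8.24.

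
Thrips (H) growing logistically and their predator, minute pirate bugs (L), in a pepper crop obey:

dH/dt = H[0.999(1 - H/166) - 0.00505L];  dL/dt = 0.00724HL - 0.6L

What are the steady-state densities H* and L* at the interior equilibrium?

H* ≈ 82.9, L* ≈ 99.1

From dL/dt = 0 with L > 0: 0.00724H* = 0.6, so H* = 82.9.
Substitute into dH/dt = 0: 0.999(1 - 82.9/166) = 0.00505L*.
The bracket is 0.501, giving L* = 0.5/0.00505 = 99.1.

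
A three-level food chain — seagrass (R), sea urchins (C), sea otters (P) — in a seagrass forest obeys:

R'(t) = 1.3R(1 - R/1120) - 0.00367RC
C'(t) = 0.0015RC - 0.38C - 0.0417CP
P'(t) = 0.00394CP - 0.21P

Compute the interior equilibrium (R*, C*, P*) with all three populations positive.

R* ≈ 951, C* ≈ 53.3, P* ≈ 25.1

From dP/dt = 0: 0.00394C* = 0.21, so C* = 53.3.
From dR/dt = 0: 1.3(1 - R*/1120) = 0.00367·53.3, giving R* = 1120·(1 - 0.15) = 951.
From dC/dt = 0: 0.0015·951 - 0.38 = 0.0417P*, so P* = 1.05/0.0417 = 25.1.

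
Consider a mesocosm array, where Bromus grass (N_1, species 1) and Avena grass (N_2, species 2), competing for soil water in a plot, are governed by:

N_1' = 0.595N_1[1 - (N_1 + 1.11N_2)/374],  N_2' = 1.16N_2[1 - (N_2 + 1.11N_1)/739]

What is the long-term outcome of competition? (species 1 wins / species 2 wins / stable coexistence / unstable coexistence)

species 2 excludes species 1

Compare the nullcline intercepts: K1/α12 = 374/1.11 = 337 < K2 = 739; K2/α21 = 739/1.11 = 666 > K1 = 374.
Since the inequalities point opposite ways, species 2 can invade but species 1 cannot.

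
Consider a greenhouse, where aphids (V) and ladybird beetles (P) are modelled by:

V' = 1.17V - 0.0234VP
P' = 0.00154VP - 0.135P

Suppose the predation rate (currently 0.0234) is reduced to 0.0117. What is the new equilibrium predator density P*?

At the interior fixed point, setting dV/dt = 0 with V > 0 fixes P* = (prey growth rate)/(VP coefficient) — independent of the other coefficients.
With the change, P* = 1.17/0.0117 = 100; it rises from 50.

P* ≈ 100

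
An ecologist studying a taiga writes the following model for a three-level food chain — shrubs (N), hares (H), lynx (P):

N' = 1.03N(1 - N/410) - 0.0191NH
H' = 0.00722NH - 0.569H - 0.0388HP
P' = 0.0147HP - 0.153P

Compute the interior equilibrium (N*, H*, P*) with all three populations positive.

N* ≈ 331, H* ≈ 10.4, P* ≈ 46.9

From dP/dt = 0: 0.0147H* = 0.153, so H* = 10.4.
From dN/dt = 0: 1.03(1 - N*/410) = 0.0191·10.4, giving N* = 410·(1 - 0.193) = 331.
From dH/dt = 0: 0.00722·331 - 0.569 = 0.0388P*, so P* = 1.82/0.0388 = 46.9.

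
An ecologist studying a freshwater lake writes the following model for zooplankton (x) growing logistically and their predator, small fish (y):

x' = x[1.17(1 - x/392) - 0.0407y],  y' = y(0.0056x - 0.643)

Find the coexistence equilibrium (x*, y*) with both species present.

x* ≈ 115, y* ≈ 20.3

From dy/dt = 0 with y > 0: 0.0056x* = 0.643, so x* = 115.
Substitute into dx/dt = 0: 1.17(1 - 115/392) = 0.0407y*.
The bracket is 0.707, giving y* = 0.827/0.0407 = 20.3.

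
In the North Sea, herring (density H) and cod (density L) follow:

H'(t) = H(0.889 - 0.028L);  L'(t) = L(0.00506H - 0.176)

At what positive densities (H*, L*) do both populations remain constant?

H* ≈ 34.8, L* ≈ 31.8

Set dL/dt = 0 with L > 0: 0.00506H - 0.176 = 0, so H* = 0.176/0.00506 = 34.8.
Set dH/dt = 0 with H > 0: 0.889 - 0.028L = 0, so L* = 0.889/0.028 = 31.8.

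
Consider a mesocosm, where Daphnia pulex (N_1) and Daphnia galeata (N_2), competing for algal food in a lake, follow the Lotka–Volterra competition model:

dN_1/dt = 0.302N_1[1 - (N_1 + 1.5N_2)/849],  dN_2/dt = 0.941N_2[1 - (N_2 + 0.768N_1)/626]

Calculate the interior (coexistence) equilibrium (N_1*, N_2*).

Setting both brackets to zero gives the nullclines N_1 + 1.5N_2 = 849 and 0.768N_1 + N_2 = 626.
Substituting N_2 = 626 - 0.768N_1 into the first: N_1(1 - 1.5·0.768) = 849 - 1.5·626.
So N_1* = -90/-0.152 = 592, and then N_2* = 626 - 0.768·592 = 171.

N_1* ≈ 592, N_2* ≈ 171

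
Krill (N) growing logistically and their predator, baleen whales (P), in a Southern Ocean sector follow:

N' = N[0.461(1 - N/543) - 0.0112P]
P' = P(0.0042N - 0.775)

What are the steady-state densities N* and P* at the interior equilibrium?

N* ≈ 185, P* ≈ 27.2

From dP/dt = 0 with P > 0: 0.0042N* = 0.775, so N* = 185.
Substitute into dN/dt = 0: 0.461(1 - 185/543) = 0.0112P*.
The bracket is 0.66, giving P* = 0.304/0.0112 = 27.2.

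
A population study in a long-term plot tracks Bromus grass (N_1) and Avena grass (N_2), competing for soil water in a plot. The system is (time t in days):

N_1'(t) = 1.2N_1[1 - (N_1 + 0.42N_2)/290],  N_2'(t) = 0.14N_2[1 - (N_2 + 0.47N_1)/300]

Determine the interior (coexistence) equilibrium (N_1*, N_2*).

Setting both brackets to zero gives the nullclines N_1 + 0.42N_2 = 290 and 0.47N_1 + N_2 = 300.
Substituting N_2 = 300 - 0.47N_1 into the first: N_1(1 - 0.42·0.47) = 290 - 0.42·300.
So N_1* = 164/0.803 = 204, and then N_2* = 300 - 0.47·204 = 204.

N_1* ≈ 204, N_2* ≈ 204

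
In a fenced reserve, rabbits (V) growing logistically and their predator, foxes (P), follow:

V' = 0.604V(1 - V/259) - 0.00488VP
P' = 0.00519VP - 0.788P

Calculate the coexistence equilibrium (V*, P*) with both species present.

From dP/dt = 0 with P > 0: 0.00519V* = 0.788, so V* = 152.
Substitute into dV/dt = 0: 0.604(1 - 152/259) = 0.00488P*.
The bracket is 0.414, giving P* = 0.25/0.00488 = 51.2.

V* ≈ 152, P* ≈ 51.2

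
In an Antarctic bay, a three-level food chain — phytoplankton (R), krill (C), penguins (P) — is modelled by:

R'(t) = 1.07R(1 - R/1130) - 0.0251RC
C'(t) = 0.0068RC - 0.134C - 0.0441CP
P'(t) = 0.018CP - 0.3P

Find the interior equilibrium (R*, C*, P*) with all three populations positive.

From dP/dt = 0: 0.018C* = 0.3, so C* = 16.7.
From dR/dt = 0: 1.07(1 - R*/1130) = 0.0251·16.7, giving R* = 1130·(1 - 0.391) = 688.
From dC/dt = 0: 0.0068·688 - 0.134 = 0.0441P*, so P* = 4.55/0.0441 = 103.

R* ≈ 688, C* ≈ 16.7, P* ≈ 103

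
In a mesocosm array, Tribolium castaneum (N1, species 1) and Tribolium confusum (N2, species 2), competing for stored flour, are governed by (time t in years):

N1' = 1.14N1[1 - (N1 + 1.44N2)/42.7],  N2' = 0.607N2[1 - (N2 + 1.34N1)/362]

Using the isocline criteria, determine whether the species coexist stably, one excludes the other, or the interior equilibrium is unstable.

species 2 excludes species 1

Compare the nullcline intercepts: K1/α12 = 42.7/1.44 = 29.7 < K2 = 362; K2/α21 = 362/1.34 = 270 > K1 = 42.7.
Since the inequalities point opposite ways, species 2 can invade but species 1 cannot.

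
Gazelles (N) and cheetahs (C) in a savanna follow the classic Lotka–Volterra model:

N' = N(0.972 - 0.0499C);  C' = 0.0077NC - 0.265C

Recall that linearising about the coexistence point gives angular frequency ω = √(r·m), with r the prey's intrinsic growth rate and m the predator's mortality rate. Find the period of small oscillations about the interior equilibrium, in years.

T ≈ 12.4 years

Here r = 0.972 and m = 0.265, so r·m = 0.258.
ω = √0.258 = 0.508 per year, hence T = 2π/ω ≈ 12.4 years.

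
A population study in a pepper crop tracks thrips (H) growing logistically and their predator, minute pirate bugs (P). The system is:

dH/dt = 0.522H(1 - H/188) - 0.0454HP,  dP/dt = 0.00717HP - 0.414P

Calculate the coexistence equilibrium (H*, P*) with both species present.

H* ≈ 57.7, P* ≈ 7.97

From dP/dt = 0 with P > 0: 0.00717H* = 0.414, so H* = 57.7.
Substitute into dH/dt = 0: 0.522(1 - 57.7/188) = 0.0454P*.
The bracket is 0.693, giving P* = 0.362/0.0454 = 7.97.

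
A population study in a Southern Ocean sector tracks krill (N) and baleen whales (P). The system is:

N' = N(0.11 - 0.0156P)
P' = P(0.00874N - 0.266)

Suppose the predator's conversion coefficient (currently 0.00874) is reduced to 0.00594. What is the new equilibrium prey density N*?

At the interior fixed point, setting dP/dt = 0 with P > 0 fixes N* = (predator death rate)/(NP coefficient) — independent of the other coefficients.
With the change, N* = 0.266/0.00594 = 44.8; it rises from 30.4.

N* ≈ 44.8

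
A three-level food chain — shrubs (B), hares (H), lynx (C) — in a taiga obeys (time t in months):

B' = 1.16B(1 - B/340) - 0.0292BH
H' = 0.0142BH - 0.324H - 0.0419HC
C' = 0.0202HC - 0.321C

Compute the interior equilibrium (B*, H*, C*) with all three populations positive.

B* ≈ 204, H* ≈ 15.9, C* ≈ 61.4

From dC/dt = 0: 0.0202H* = 0.321, so H* = 15.9.
From dB/dt = 0: 1.16(1 - B*/340) = 0.0292·15.9, giving B* = 340·(1 - 0.4) = 204.
From dH/dt = 0: 0.0142·204 - 0.324 = 0.0419C*, so C* = 2.57/0.0419 = 61.4.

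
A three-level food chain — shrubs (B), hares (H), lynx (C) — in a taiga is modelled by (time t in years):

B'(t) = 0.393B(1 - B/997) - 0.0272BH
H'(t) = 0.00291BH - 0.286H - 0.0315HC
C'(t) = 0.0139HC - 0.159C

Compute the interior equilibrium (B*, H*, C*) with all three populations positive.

From dC/dt = 0: 0.0139H* = 0.159, so H* = 11.4.
From dB/dt = 0: 0.393(1 - B*/997) = 0.0272·11.4, giving B* = 997·(1 - 0.792) = 208.
From dH/dt = 0: 0.00291·208 - 0.286 = 0.0315C*, so C* = 0.318/0.0315 = 10.1.

B* ≈ 208, H* ≈ 11.4, C* ≈ 10.1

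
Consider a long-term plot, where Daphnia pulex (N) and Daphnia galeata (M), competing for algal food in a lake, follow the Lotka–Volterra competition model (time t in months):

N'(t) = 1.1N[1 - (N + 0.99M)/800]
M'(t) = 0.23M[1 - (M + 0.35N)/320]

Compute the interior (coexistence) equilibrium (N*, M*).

Setting both brackets to zero gives the nullclines N + 0.99M = 800 and 0.35N + M = 320.
Substituting M = 320 - 0.35N into the first: N(1 - 0.99·0.35) = 800 - 0.99·320.
So N* = 483/0.653 = 739, and then M* = 320 - 0.35·739 = 61.2.

N* ≈ 739, M* ≈ 61.2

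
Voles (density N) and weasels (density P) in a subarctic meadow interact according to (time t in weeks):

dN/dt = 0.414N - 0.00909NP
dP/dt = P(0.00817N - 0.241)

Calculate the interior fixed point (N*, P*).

N* ≈ 29.5, P* ≈ 45.5

Set dP/dt = 0 with P > 0: 0.00817N - 0.241 = 0, so N* = 0.241/0.00817 = 29.5.
Set dN/dt = 0 with N > 0: 0.414 - 0.00909P = 0, so P* = 0.414/0.00909 = 45.5.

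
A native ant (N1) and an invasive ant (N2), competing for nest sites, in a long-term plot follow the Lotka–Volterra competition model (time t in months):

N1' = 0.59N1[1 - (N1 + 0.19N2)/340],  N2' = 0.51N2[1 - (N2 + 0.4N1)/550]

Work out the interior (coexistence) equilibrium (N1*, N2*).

N1* ≈ 255, N2* ≈ 448

Setting both brackets to zero gives the nullclines N1 + 0.19N2 = 340 and 0.4N1 + N2 = 550.
Substituting N2 = 550 - 0.4N1 into the first: N1(1 - 0.19·0.4) = 340 - 0.19·550.
So N1* = 236/0.924 = 255, and then N2* = 550 - 0.4·255 = 448.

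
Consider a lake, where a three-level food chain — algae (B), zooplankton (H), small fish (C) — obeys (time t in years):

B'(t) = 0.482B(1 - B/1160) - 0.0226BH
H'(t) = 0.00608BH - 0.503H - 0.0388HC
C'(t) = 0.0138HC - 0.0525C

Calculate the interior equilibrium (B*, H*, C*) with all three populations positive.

B* ≈ 953, H* ≈ 3.8, C* ≈ 136

From dC/dt = 0: 0.0138H* = 0.0525, so H* = 3.8.
From dB/dt = 0: 0.482(1 - B*/1160) = 0.0226·3.8, giving B* = 1160·(1 - 0.178) = 953.
From dH/dt = 0: 0.00608·953 - 0.503 = 0.0388C*, so C* = 5.29/0.0388 = 136.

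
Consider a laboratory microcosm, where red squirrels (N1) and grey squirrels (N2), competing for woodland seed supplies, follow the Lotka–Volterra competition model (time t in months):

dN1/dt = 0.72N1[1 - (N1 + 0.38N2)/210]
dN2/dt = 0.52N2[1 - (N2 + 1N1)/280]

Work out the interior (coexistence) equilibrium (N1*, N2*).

Setting both brackets to zero gives the nullclines N1 + 0.38N2 = 210 and 1N1 + N2 = 280.
Substituting N2 = 280 - 1N1 into the first: N1(1 - 0.38·1) = 210 - 0.38·280.
So N1* = 104/0.62 = 167, and then N2* = 280 - 1·167 = 113.

N1* ≈ 167, N2* ≈ 113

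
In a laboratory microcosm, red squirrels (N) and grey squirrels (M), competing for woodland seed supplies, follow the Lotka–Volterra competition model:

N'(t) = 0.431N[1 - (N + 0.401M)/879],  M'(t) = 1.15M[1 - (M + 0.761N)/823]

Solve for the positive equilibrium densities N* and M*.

N* ≈ 790, M* ≈ 222

Setting both brackets to zero gives the nullclines N + 0.401M = 879 and 0.761N + M = 823.
Substituting M = 823 - 0.761N into the first: N(1 - 0.401·0.761) = 879 - 0.401·823.
So N* = 549/0.695 = 790, and then M* = 823 - 0.761·790 = 222.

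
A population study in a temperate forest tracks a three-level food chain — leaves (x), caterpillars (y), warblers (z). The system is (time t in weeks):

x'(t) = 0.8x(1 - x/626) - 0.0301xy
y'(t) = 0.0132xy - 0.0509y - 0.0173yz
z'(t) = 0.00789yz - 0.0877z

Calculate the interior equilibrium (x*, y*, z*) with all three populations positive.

x* ≈ 364, y* ≈ 11.1, z* ≈ 275

From dz/dt = 0: 0.00789y* = 0.0877, so y* = 11.1.
From dx/dt = 0: 0.8(1 - x*/626) = 0.0301·11.1, giving x* = 626·(1 - 0.418) = 364.
From dy/dt = 0: 0.0132·364 - 0.0509 = 0.0173z*, so z* = 4.76/0.0173 = 275.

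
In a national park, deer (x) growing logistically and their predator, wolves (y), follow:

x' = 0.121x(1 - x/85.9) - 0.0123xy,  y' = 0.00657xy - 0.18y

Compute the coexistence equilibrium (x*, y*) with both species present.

From dy/dt = 0 with y > 0: 0.00657x* = 0.18, so x* = 27.4.
Substitute into dx/dt = 0: 0.121(1 - 27.4/85.9) = 0.0123y*.
The bracket is 0.681, giving y* = 0.0824/0.0123 = 6.7.

x* ≈ 27.4, y* ≈ 6.7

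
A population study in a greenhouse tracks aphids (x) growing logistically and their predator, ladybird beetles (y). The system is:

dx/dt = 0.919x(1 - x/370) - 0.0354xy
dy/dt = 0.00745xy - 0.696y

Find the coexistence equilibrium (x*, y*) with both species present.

From dy/dt = 0 with y > 0: 0.00745x* = 0.696, so x* = 93.4.
Substitute into dx/dt = 0: 0.919(1 - 93.4/370) = 0.0354y*.
The bracket is 0.748, giving y* = 0.687/0.0354 = 19.4.

x* ≈ 93.4, y* ≈ 19.4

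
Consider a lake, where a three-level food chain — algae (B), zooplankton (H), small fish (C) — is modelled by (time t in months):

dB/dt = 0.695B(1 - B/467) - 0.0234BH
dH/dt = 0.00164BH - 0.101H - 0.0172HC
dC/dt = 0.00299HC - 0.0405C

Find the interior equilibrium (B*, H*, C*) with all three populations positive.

From dC/dt = 0: 0.00299H* = 0.0405, so H* = 13.5.
From dB/dt = 0: 0.695(1 - B*/467) = 0.0234·13.5, giving B* = 467·(1 - 0.456) = 254.
From dH/dt = 0: 0.00164·254 - 0.101 = 0.0172C*, so C* = 0.316/0.0172 = 18.3.

B* ≈ 254, H* ≈ 13.5, C* ≈ 18.3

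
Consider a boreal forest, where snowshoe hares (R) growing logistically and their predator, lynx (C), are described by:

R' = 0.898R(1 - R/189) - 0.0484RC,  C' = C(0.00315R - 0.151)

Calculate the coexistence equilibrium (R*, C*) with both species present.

From dC/dt = 0 with C > 0: 0.00315R* = 0.151, so R* = 47.9.
Substitute into dR/dt = 0: 0.898(1 - 47.9/189) = 0.0484C*.
The bracket is 0.746, giving C* = 0.67/0.0484 = 13.8.

R* ≈ 47.9, C* ≈ 13.8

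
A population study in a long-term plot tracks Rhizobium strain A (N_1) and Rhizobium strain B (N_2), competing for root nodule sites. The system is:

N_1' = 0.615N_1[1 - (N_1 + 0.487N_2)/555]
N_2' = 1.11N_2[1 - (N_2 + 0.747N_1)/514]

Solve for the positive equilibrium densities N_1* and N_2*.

N_1* ≈ 479, N_2* ≈ 156

Setting both brackets to zero gives the nullclines N_1 + 0.487N_2 = 555 and 0.747N_1 + N_2 = 514.
Substituting N_2 = 514 - 0.747N_1 into the first: N_1(1 - 0.487·0.747) = 555 - 0.487·514.
So N_1* = 305/0.636 = 479, and then N_2* = 514 - 0.747·479 = 156.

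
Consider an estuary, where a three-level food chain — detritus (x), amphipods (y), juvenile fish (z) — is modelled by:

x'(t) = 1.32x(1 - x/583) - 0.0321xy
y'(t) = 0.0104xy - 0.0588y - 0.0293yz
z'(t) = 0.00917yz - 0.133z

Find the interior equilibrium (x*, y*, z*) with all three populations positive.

x* ≈ 377, y* ≈ 14.5, z* ≈ 132

From dz/dt = 0: 0.00917y* = 0.133, so y* = 14.5.
From dx/dt = 0: 1.32(1 - x*/583) = 0.0321·14.5, giving x* = 583·(1 - 0.353) = 377.
From dy/dt = 0: 0.0104·377 - 0.0588 = 0.0293z*, so z* = 3.87/0.0293 = 132.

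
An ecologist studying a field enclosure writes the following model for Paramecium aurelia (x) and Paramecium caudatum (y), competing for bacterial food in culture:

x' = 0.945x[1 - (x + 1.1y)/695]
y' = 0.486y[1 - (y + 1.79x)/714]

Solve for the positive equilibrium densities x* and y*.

x* ≈ 93.3, y* ≈ 547

Setting both brackets to zero gives the nullclines x + 1.1y = 695 and 1.79x + y = 714.
Substituting y = 714 - 1.79x into the first: x(1 - 1.1·1.79) = 695 - 1.1·714.
So x* = -90.4/-0.969 = 93.3, and then y* = 714 - 1.79·93.3 = 547.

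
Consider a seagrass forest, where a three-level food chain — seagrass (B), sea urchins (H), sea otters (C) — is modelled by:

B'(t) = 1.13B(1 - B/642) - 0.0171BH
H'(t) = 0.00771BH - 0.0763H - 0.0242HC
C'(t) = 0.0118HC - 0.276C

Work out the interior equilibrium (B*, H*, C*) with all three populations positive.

From dC/dt = 0: 0.0118H* = 0.276, so H* = 23.4.
From dB/dt = 0: 1.13(1 - B*/642) = 0.0171·23.4, giving B* = 642·(1 - 0.354) = 415.
From dH/dt = 0: 0.00771·415 - 0.0763 = 0.0242C*, so C* = 3.12/0.0242 = 129.

B* ≈ 415, H* ≈ 23.4, C* ≈ 129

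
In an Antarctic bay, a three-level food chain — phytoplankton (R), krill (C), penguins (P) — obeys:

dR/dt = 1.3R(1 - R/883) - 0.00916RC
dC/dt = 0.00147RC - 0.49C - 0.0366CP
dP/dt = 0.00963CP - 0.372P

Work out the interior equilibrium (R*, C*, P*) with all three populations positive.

From dP/dt = 0: 0.00963C* = 0.372, so C* = 38.6.
From dR/dt = 0: 1.3(1 - R*/883) = 0.00916·38.6, giving R* = 883·(1 - 0.272) = 643.
From dC/dt = 0: 0.00147·643 - 0.49 = 0.0366P*, so P* = 0.455/0.0366 = 12.4.

R* ≈ 643, C* ≈ 38.6, P* ≈ 12.4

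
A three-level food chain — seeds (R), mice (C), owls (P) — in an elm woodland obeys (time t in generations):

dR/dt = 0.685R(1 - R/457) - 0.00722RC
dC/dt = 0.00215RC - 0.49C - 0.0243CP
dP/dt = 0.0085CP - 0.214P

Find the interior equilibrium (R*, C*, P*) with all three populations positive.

From dP/dt = 0: 0.0085C* = 0.214, so C* = 25.2.
From dR/dt = 0: 0.685(1 - R*/457) = 0.00722·25.2, giving R* = 457·(1 - 0.265) = 336.
From dC/dt = 0: 0.00215·336 - 0.49 = 0.0243P*, so P* = 0.232/0.0243 = 9.54.

R* ≈ 336, C* ≈ 25.2, P* ≈ 9.54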